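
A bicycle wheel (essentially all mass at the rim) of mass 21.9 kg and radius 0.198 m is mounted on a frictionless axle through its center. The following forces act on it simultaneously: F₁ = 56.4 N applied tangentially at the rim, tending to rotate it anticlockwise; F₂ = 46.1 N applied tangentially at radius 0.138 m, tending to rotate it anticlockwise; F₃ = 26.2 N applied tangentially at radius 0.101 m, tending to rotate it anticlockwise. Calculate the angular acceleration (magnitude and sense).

I = MR² = (21.9)(0.198)² = 0.8586 kg·m².
Taking anticlockwise as positive: τ₁ = +(56.4)(0.198) = +11.17 N·m; τ₂ = +(46.1)(0.138) = +6.362 N·m; τ₃ = +(26.2)(0.101) = +2.646 N·m.
Net torque τ = 20.18 N·m.
α = τ/I = 20.18/0.8586 = 23.50 rad/s².

α ≈ 23.5 rad/s², anticlockwise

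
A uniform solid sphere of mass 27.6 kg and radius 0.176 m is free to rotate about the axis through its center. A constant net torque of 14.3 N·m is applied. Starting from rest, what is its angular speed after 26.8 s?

I = (2/5)MR² = (2/5)(27.6)(0.176)² = 0.3420 kg·m².
α = τ/I = 14.3/0.3420 = 41.82 rad/s².
ω = ω₀ + αt = 0 + (41.82)(26.8) = 1121 rad/s.

ω ≈ 1120 rad/s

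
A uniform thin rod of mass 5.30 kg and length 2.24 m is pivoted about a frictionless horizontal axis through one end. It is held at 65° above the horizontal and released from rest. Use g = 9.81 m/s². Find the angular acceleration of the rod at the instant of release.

α ≈ 2.78 rad/s²

About the pivot, I = (1/3)ML² = (1/3)(5.30)(2.24)² = 8.864 kg·m².
The weight acts at the center, a distance L/2 = 1.120 m from the pivot; τ = Mg(L/2) cos 65° = 24.61 N·m.
α = τ/I = 24.61/8.864 = 2.776 rad/s².
(Equivalently α = (3g/(2L)) cos 65° = 2.776 rad/s².)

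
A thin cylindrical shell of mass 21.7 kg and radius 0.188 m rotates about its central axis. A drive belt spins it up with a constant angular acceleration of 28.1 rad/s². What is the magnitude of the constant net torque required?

I = MR² = (21.7)(0.188)² = 0.7670 kg·m².
τ = Iα = (0.7670)(28.10) = 21.55 N·m.

τ ≈ 21.6 N·m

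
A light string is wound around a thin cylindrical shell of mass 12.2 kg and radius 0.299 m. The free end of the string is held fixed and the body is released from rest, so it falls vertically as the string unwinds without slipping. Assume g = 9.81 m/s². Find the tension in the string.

Translation: Mg − T = Ma. Rotation about the center: TR = Iα with I = MR².
With a = αR: T = (I/R²)a = M a, so Mg = (1 + 1.000)Ma.
a = g/(1 + 1.000) = 9.81/2.000 = 4.905 m/s².
T = 1.000·M·a = (1.000)(12.2)(4.905) = 59.84 N.

T ≈ 59.8 N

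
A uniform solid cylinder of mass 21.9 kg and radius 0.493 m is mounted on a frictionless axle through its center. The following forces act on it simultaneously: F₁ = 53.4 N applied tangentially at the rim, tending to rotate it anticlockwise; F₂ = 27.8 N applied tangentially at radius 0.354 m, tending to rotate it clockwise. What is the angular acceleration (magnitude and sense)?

I = ½MR² = (1/2)(21.9)(0.493)² = 2.661 kg·m².
Taking anticlockwise as positive: τ₁ = +(53.4)(0.493) = +26.33 N·m; τ₂ = −(27.8)(0.354) = −9.841 N·m.
Net torque τ = 16.48 N·m.
α = τ/I = 16.48/2.661 = 6.194 rad/s².

α ≈ 6.19 rad/s², anticlockwise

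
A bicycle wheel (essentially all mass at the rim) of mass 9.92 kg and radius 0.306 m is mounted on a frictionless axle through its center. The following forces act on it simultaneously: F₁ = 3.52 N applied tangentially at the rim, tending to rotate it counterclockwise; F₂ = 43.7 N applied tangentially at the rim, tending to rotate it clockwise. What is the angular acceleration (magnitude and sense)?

I = MR² = (9.92)(0.306)² = 0.9289 kg·m².
Taking counterclockwise as positive: τ₁ = +(3.52)(0.306) = +1.077 N·m; τ₂ = −(43.7)(0.306) = −13.37 N·m.
Net torque τ = -12.30 N·m.
α = τ/I = -12.30/0.9289 = -13.24 rad/s².

α ≈ 13.2 rad/s², clockwise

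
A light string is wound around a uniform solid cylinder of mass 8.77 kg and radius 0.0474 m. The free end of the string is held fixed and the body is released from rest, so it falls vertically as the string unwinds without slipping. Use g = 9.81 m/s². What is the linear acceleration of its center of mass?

a ≈ 6.54 m/s²

Translation: Mg − T = Ma. Rotation about the center: TR = Iα with I = ½MR².
With a = αR: T = (I/R²)a = (1/2)M a, so Mg = (1 + 0.5000)Ma.
a = g/(1 + 0.5000) = 9.81/1.500 = 6.540 m/s².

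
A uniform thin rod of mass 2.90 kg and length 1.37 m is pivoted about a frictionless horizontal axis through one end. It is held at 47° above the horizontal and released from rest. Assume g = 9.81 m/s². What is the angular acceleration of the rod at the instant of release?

α ≈ 7.33 rad/s²

About the pivot, I = (1/3)ML² = (1/3)(2.90)(1.37)² = 1.814 kg·m².
The weight acts at the center, a distance L/2 = 0.6850 m from the pivot; τ = Mg(L/2) cos 47° = 13.29 N·m.
α = τ/I = 13.29/1.814 = 7.325 rad/s².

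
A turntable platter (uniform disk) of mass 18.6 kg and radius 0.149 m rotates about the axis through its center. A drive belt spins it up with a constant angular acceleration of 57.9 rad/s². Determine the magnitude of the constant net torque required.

I = ½MR² = (1/2)(18.6)(0.149)² = 0.2065 kg·m².
τ = Iα = (0.2065)(57.90) = 11.95 N·m.

τ ≈ 12.0 N·m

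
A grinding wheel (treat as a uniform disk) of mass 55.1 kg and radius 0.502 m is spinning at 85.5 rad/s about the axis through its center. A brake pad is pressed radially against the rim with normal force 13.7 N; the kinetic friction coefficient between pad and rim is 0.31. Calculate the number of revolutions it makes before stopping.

I = ½MR² = (1/2)(55.1)(0.502)² = 6.943 kg·m².
Friction force f = μN = (0.31)(13.7) = 4.247 N at the rim; torque magnitude τ = fR = 2.132 N·m, opposing ω.
|α| = τ/I = 2.132/6.943 = 0.3071 rad/s² (deceleration).
ω² = ω₀² − 2|α|θ with ω = 0 ⇒ θ = ω₀²/(2|α|) = 11900 rad = 1894 rev.

≈ 1890 revolutions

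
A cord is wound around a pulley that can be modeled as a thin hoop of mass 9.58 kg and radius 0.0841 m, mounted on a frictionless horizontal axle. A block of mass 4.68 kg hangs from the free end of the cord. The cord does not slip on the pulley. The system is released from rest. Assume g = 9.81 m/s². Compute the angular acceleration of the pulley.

I = MR² = (9.58)(0.0841)² = 0.06776 kg·m².
Block: mg − T = ma. Pulley: TR = Iα. No-slip: a = αR, so T = (I/R²)a = 9.580·a.
Then mg = (m + 9.580)a, so a = (4.68)(9.81)/(4.68 + 9.580) = 3.220 m/s².
α = a/R = 3.220/0.0841 = 38.28 rad/s².

α ≈ 38.3 rad/s²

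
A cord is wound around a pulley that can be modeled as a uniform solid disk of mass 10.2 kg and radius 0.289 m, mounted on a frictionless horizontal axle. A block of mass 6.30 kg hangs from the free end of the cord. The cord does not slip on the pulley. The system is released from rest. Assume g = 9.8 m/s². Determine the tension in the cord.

T ≈ 27.6 N

I = ½MR² = (1/2)(10.2)(0.289)² = 0.4260 kg·m².
Block: mg − T = ma. Pulley: TR = Iα. No-slip: a = αR, so T = (I/R²)a = 5.100·a.
Then mg = (m + 5.100)a, so a = (6.30)(9.8)/(6.30 + 5.100) = 5.416 m/s².
T = 5.100·a = 27.62 N.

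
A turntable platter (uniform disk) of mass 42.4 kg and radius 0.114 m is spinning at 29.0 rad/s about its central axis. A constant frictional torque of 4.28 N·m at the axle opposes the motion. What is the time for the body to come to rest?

I = ½MR² = (1/2)(42.4)(0.114)² = 0.2755 kg·m².
The net torque has magnitude 4.28 N·m, opposing ω.
|α| = τ/I = 4.280/0.2755 = 15.53 rad/s² (deceleration).
0 = ω₀ − |α|t ⇒ t = ω₀/|α| = 29.0/15.53 = 1.867 s.

t ≈ 1.87 s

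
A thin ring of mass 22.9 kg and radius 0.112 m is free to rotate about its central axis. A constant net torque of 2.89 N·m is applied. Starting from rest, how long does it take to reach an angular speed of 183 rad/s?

t ≈ 18.2 s

I = MR² = (22.9)(0.112)² = 0.2873 kg·m².
α = τ/I = 2.89/0.2873 = 10.06 rad/s².
ω = αt ⇒ t = ω/α = 183/10.06 = 18.19 s.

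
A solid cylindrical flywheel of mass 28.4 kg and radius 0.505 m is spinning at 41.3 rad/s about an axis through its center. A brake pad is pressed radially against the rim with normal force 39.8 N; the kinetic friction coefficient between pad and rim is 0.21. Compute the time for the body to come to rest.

I = ½MR² = (1/2)(28.4)(0.505)² = 3.621 kg·m².
Friction force f = μN = (0.21)(39.8) = 8.358 N at the rim; torque magnitude τ = fR = 4.221 N·m, opposing ω.
|α| = τ/I = 4.221/3.621 = 1.166 rad/s² (deceleration).
0 = ω₀ − |α|t ⇒ t = ω₀/|α| = 41.3/1.166 = 35.43 s.

t ≈ 35.4 s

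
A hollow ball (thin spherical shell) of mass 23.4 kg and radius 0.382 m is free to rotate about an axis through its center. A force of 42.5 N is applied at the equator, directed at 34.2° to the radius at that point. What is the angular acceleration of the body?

I = (2/3)MR² = (2/3)(23.4)(0.382)² = 2.276 kg·m².
Only the tangential component produces torque: τ = F R sinθ = (42.5)(0.382) sin 34.2° = 9.125 N·m.
From τ = Iα: α = 9.125/2.276 = 4.009 rad/s².

α ≈ 4.01 rad/s²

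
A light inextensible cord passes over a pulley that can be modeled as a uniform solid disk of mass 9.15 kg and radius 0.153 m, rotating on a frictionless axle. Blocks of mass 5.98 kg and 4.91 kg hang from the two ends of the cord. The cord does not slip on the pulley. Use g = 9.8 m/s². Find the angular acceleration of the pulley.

α ≈ 4.43 rad/s²

I = ½MR² = (1/2)(9.15)(0.153)² = 0.1071 kg·m².
Heavier block: m₁g − T₁ = m₁a. Lighter block: T₂ − m₂g = m₂a.
Pulley: (T₁ − T₂)R = Iα = I(a/R), so T₁ − T₂ = (I/R²)a = (1/2)M_p a = 4.575·a.
Adding the three: (m₁ − m₂)g = (m₁ + m₂ + 4.575)a, so a = (5.98 − 4.91)(9.8)/(5.98 + 4.91 + 4.575) = 0.6780 m/s².
α = a/R = 0.6780/0.153 = 4.432 rad/s².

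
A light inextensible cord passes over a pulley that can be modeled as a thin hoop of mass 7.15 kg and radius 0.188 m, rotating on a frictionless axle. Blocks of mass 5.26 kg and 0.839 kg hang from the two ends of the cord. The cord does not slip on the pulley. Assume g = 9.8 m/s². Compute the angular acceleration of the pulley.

I = MR² = (7.15)(0.188)² = 0.2527 kg·m².
Heavier block: m₁g − T₁ = m₁a. Lighter block: T₂ − m₂g = m₂a.
Pulley: (T₁ − T₂)R = Iα = I(a/R), so T₁ − T₂ = (I/R²)a = 1·M_p a = 7.150·a.
Adding the three: (m₁ − m₂)g = (m₁ + m₂ + 7.150)a, so a = (5.26 − 0.839)(9.8)/(5.26 + 0.839 + 7.150) = 3.270 m/s².
α = a/R = 3.270/0.188 = 17.39 rad/s².

α ≈ 17.4 rad/s²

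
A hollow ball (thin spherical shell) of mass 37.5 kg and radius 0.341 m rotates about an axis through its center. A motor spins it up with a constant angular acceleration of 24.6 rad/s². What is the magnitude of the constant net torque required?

I = (2/3)MR² = (2/3)(37.5)(0.341)² = 2.907 kg·m².
τ = Iα = (2.907)(24.60) = 71.51 N·m.

τ ≈ 71.5 N·m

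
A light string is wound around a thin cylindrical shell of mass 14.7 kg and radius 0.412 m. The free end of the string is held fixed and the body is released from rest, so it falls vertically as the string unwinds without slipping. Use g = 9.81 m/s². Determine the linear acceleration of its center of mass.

a ≈ 4.91 m/s²

Translation: Mg − T = Ma. Rotation about the center: TR = Iα with I = MR².
With a = αR: T = (I/R²)a = M a, so Mg = (1 + 1.000)Ma.
a = g/(1 + 1.000) = 9.81/2.000 = 4.905 m/s².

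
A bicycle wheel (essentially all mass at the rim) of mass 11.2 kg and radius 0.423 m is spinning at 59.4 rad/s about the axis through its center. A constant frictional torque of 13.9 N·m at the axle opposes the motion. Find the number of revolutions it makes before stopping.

I = MR² = (11.2)(0.423)² = 2.004 kg·m².
The net torque has magnitude 13.9 N·m, opposing ω.
|α| = τ/I = 13.90/2.004 = 6.936 rad/s² (deceleration).
ω² = ω₀² − 2|α|θ with ω = 0 ⇒ θ = ω₀²/(2|α|) = 254.3 rad = 40.48 rev.

≈ 40.5 revolutions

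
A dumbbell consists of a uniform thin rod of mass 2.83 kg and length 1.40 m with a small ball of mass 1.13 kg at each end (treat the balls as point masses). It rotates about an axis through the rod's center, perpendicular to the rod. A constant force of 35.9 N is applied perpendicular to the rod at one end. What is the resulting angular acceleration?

I_rod = (1/12)ML² = (1/12)(2.83)(1.40)² = 0.4622 kg·m².
I_balls = 2·m·(L/2)² = 2(1.13)(0.7000)² = 1.107 kg·m².
Total I = 1.570 kg·m².
τ = F·(L/2) = (35.9)(0.700) = 25.13 N·m.
α = τ/I = 25.13/1.570 = 16.01 rad/s².

α ≈ 16.0 rad/s²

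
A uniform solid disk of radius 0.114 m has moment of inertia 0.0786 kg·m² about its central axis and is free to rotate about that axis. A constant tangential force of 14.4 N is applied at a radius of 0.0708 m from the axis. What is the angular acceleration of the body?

τ = F·r = (14.4)(0.0708) = 1.020 N·m.
From τ = Iα: α = 1.020/0.07860 = 12.97 rad/s².

α ≈ 13.0 rad/s²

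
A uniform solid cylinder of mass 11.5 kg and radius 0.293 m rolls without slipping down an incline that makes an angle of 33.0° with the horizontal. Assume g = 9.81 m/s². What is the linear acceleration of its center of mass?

a ≈ 3.56 m/s²

Translation along the incline: Mg sinθ − f = Ma.
Rotation about the center: fR = Iα with I = ½MR². No-slip gives a = αR, so f = (I/R²)a = (1/2)M a.
Substituting: Mg sinθ = (1 + 0.5000)Ma, so a = g sinθ/(1 + 0.5000) = (9.81) sin 33.0° / 1.500 = 3.562 m/s².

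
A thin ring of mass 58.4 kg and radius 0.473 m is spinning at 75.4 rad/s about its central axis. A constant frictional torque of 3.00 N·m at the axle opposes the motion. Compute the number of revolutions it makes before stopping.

I = MR² = (58.4)(0.473)² = 13.07 kg·m².
The net torque has magnitude 3.00 N·m, opposing ω.
|α| = τ/I = 3.000/13.07 = 0.2296 rad/s² (deceleration).
ω² = ω₀² − 2|α|θ with ω = 0 ⇒ θ = ω₀²/(2|α|) = 12380 rad = 1970 rev.

≈ 1970 revolutions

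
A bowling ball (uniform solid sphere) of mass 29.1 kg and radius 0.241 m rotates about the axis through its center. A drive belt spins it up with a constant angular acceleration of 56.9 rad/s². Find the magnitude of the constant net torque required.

I = (2/5)MR² = (2/5)(29.1)(0.241)² = 0.6761 kg·m².
τ = Iα = (0.6761)(56.90) = 38.47 N·m.

τ ≈ 38.5 N·m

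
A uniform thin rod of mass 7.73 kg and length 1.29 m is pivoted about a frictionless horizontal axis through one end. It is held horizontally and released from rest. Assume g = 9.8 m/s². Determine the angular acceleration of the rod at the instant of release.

α ≈ 11.4 rad/s²

About the pivot, I = (1/3)ML² = (1/3)(7.73)(1.29)² = 4.288 kg·m².
The weight acts at the center, a distance L/2 = 0.6450 m from the pivot; τ = Mg(L/2) = 48.86 N·m.
α = τ/I = 48.86/4.288 = 11.40 rad/s².
(Equivalently α = (3g/(2L)) = 11.40 rad/s².)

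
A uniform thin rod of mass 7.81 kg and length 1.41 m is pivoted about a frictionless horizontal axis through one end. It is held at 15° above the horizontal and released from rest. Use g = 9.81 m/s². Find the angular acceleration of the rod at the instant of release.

α ≈ 10.1 rad/s²

About the pivot, I = (1/3)ML² = (1/3)(7.81)(1.41)² = 5.176 kg·m².
The weight acts at the center, a distance L/2 = 0.7050 m from the pivot; τ = Mg(L/2) cos 15° = 52.17 N·m.
α = τ/I = 52.17/5.176 = 10.08 rad/s².
(Equivalently α = (3g/(2L)) cos 15° = 10.08 rad/s².)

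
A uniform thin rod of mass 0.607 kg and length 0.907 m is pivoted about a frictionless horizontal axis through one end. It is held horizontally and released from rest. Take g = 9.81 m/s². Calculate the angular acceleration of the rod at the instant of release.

About the pivot, I = (1/3)ML² = (1/3)(0.607)(0.907)² = 0.1664 kg·m².
The weight acts at the center, a distance L/2 = 0.4535 m from the pivot; τ = Mg(L/2) = 2.700 N·m.
α = τ/I = 2.700/0.1664 = 16.22 rad/s².

α ≈ 16.2 rad/s²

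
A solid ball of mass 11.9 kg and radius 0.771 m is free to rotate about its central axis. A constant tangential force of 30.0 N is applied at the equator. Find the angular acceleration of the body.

α ≈ 8.17 rad/s²

I = (2/5)MR² = (2/5)(11.9)(0.771)² = 2.830 kg·m².
τ = F R = (30.0)(0.771) = 23.13 N·m.
Newton's second law for rotation, τ = Iα, gives α = τ/I = 23.13/2.830 = 8.174 rad/s².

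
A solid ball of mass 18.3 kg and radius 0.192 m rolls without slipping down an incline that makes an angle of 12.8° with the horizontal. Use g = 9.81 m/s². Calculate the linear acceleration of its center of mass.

Translation along the incline: Mg sinθ − f = Ma.
Rotation about the center: fR = Iα with I = (2/5)MR². No-slip gives a = αR, so f = (I/R²)a = (2/5)M a.
Substituting: Mg sinθ = (1 + 0.4000)Ma, so a = g sinθ/(1 + 0.4000) = (9.81) sin 12.8° / 1.400 = 1.552 m/s².

a ≈ 1.55 m/s²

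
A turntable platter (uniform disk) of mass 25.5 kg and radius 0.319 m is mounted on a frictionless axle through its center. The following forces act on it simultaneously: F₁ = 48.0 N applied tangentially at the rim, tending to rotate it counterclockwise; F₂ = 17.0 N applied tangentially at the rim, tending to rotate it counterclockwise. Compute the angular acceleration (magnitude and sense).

α ≈ 16.0 rad/s², counterclockwise

I = ½MR² = (1/2)(25.5)(0.319)² = 1.297 kg·m².
Taking counterclockwise as positive: τ₁ = +(48.0)(0.319) = +15.31 N·m; τ₂ = +(17.0)(0.319) = +5.423 N·m.
Net torque τ = 20.73 N·m.
α = τ/I = 20.73/1.297 = 15.98 rad/s².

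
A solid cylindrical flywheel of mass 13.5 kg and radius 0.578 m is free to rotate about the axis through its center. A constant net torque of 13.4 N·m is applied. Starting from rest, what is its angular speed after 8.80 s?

I = ½MR² = (1/2)(13.5)(0.578)² = 2.255 kg·m².
α = τ/I = 13.4/2.255 = 5.942 rad/s².
ω = ω₀ + αt = 0 + (5.942)(8.80) = 52.29 rad/s.

ω ≈ 52.3 rad/s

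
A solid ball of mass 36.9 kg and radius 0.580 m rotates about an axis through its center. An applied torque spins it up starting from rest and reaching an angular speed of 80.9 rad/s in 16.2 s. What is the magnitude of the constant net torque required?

τ ≈ 24.8 N·m

I = (2/5)MR² = (2/5)(36.9)(0.580)² = 4.965 kg·m².
α = Δω/Δt = (80.9 − 0)/16.2 = 4.994 rad/s².
τ = Iα = (4.965)(4.994) = 24.80 N·m.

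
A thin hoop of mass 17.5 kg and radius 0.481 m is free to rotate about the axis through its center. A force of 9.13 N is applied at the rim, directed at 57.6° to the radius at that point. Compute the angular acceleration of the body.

I = MR² = (17.5)(0.481)² = 4.049 kg·m².
Only the tangential component produces torque: τ = F R sinθ = (9.13)(0.481) sin 57.6° = 3.708 N·m.
From τ = Iα: α = 3.708/4.049 = 0.9158 rad/s².

α ≈ 0.916 rad/s²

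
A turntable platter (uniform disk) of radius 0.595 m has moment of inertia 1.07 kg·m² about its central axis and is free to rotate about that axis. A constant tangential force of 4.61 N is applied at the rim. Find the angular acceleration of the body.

τ = F R = (4.61)(0.595) = 2.743 N·m.
From τ = Iα: α = 2.743/1.070 = 2.564 rad/s².

α ≈ 2.56 rad/s²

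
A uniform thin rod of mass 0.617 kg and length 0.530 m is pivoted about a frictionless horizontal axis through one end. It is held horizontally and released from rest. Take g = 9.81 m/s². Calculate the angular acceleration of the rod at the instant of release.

About the pivot, I = (1/3)ML² = (1/3)(0.617)(0.530)² = 0.05777 kg·m².
The weight acts at the center, a distance L/2 = 0.2650 m from the pivot; τ = Mg(L/2) = 1.604 N·m.
α = τ/I = 1.604/0.05777 = 27.76 rad/s².

α ≈ 27.8 rad/s²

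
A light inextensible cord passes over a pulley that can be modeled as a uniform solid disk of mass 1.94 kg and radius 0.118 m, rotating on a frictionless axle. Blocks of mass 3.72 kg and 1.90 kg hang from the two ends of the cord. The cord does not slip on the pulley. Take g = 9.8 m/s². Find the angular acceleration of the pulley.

α ≈ 22.9 rad/s²

I = ½MR² = (1/2)(1.94)(0.118)² = 0.01351 kg·m².
Heavier block: m₁g − T₁ = m₁a. Lighter block: T₂ − m₂g = m₂a.
Pulley: (T₁ − T₂)R = Iα = I(a/R), so T₁ − T₂ = (I/R²)a = (1/2)M_p a = 0.9700·a.
Adding the three: (m₁ − m₂)g = (m₁ + m₂ + 0.9700)a, so a = (3.72 − 1.90)(9.8)/(3.72 + 1.90 + 0.9700) = 2.707 m/s².
α = a/R = 2.707/0.118 = 22.94 rad/s².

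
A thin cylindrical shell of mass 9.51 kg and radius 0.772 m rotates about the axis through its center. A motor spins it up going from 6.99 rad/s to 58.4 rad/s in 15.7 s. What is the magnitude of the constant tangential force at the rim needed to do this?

F ≈ 24.0 N

I = MR² = (9.51)(0.772)² = 5.668 kg·m².
α = Δω/Δt = (58.4 − 6.99)/15.7 = 3.275 rad/s².
The required torque is τ = Iα = (5.668)(3.275) = 18.56 N·m.
A tangential force at the rim gives τ = FR, so F = τ/R = 18.56/0.772 = 24.04 N.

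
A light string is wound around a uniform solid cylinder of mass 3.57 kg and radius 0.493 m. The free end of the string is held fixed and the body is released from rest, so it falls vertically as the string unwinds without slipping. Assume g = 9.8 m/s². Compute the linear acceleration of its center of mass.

Translation: Mg − T = Ma. Rotation about the center: TR = Iα with I = ½MR².
With a = αR: T = (I/R²)a = (1/2)M a, so Mg = (1 + 0.5000)Ma.
a = g/(1 + 0.5000) = 9.8/1.500 = 6.533 m/s².

a ≈ 6.53 m/s²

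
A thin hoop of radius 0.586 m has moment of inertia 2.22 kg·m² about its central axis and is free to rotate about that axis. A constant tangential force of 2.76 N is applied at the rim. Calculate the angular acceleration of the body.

τ = F R = (2.76)(0.586) = 1.617 N·m.
From τ = Iα: α = 1.617/2.220 = 0.7285 rad/s².

α ≈ 0.729 rad/s²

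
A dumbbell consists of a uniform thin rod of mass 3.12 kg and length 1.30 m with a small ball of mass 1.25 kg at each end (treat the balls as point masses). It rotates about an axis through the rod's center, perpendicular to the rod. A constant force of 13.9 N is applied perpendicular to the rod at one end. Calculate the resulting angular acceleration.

α ≈ 6.04 rad/s²

I_rod = (1/12)ML² = (1/12)(3.12)(1.30)² = 0.4394 kg·m².
I_balls = 2·m·(L/2)² = 2(1.25)(0.6500)² = 1.056 kg·m².
Total I = 1.496 kg·m².
τ = F·(L/2) = (13.9)(0.650) = 9.035 N·m.
α = τ/I = 9.035/1.496 = 6.041 rad/s².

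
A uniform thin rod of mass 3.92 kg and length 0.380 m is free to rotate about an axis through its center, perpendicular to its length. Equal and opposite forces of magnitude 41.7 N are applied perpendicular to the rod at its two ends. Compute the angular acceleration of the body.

I = (1/12)ML² = (1/12)(3.92)(0.380)² = 0.04717 kg·m².
The couple gives τ = F·(L/2) + F·(L/2) = F L = (41.7)(0.380) = 15.85 N·m.
Newton's second law for rotation, τ = Iα, gives α = τ/I = 15.85/0.04717 = 335.9 rad/s².

α ≈ 336 rad/s²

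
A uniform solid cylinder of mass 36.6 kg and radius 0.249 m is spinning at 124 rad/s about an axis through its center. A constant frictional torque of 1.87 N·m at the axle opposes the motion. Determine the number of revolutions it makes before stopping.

I = ½MR² = (1/2)(36.6)(0.249)² = 1.135 kg·m².
The net torque has magnitude 1.87 N·m, opposing ω.
|α| = τ/I = 1.870/1.135 = 1.648 rad/s² (deceleration).
ω² = ω₀² − 2|α|θ with ω = 0 ⇒ θ = ω₀²/(2|α|) = 4665 rad = 742.4 rev.

≈ 742 revolutions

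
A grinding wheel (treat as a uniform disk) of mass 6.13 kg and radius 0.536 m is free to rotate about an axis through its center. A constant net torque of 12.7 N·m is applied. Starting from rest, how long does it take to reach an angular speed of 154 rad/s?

t ≈ 10.7 s

I = ½MR² = (1/2)(6.13)(0.536)² = 0.8806 kg·m².
α = τ/I = 12.7/0.8806 = 14.42 rad/s².
ω = αt ⇒ t = ω/α = 154/14.42 = 10.68 s.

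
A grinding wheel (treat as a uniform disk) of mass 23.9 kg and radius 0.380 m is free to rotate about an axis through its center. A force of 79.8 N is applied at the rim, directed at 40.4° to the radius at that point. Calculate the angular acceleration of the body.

α ≈ 11.4 rad/s²

I = ½MR² = (1/2)(23.9)(0.380)² = 1.726 kg·m².
Only the tangential component produces torque: τ = F R sinθ = (79.8)(0.380) sin 40.4° = 19.65 N·m.
Newton's second law for rotation, τ = Iα, gives α = τ/I = 19.65/1.726 = 11.39 rad/s².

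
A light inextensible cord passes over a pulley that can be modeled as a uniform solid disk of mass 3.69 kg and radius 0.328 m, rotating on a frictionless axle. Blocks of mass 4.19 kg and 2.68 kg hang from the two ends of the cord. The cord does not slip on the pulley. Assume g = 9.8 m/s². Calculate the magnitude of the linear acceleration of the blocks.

I = ½MR² = (1/2)(3.69)(0.328)² = 0.1985 kg·m².
Heavier block: m₁g − T₁ = m₁a. Lighter block: T₂ − m₂g = m₂a.
Pulley: (T₁ − T₂)R = Iα = I(a/R), so T₁ − T₂ = (I/R²)a = (1/2)M_p a = 1.845·a.
Adding the three: (m₁ − m₂)g = (m₁ + m₂ + 1.845)a, so a = (4.19 − 2.68)(9.8)/(4.19 + 2.68 + 1.845) = 1.698 m/s².

a ≈ 1.70 m/s²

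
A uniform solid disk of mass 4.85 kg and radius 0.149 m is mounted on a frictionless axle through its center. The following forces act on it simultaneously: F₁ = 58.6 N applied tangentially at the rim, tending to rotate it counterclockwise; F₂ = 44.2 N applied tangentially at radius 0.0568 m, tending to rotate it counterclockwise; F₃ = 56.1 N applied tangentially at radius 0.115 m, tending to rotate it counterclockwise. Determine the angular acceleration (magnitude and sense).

α ≈ 329 rad/s², counterclockwise

I = ½MR² = (1/2)(4.85)(0.149)² = 0.05384 kg·m².
Taking counterclockwise as positive: τ₁ = +(58.6)(0.149) = +8.731 N·m; τ₂ = +(44.2)(0.0568) = +2.511 N·m; τ₃ = +(56.1)(0.115) = +6.452 N·m.
Net torque τ = 17.69 N·m.
α = τ/I = 17.69/0.05384 = 328.6 rad/s².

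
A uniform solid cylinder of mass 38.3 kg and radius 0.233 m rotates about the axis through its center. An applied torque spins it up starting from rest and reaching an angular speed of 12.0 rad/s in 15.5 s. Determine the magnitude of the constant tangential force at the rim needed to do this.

F ≈ 3.45 N

I = ½MR² = (1/2)(38.3)(0.233)² = 1.040 kg·m².
α = Δω/Δt = (12.0 − 0)/15.5 = 0.7742 rad/s².
The required torque is τ = Iα = (1.040)(0.7742) = 0.8049 N·m.
A tangential force at the rim gives τ = FR, so F = τ/R = 0.8049/0.233 = 3.454 N.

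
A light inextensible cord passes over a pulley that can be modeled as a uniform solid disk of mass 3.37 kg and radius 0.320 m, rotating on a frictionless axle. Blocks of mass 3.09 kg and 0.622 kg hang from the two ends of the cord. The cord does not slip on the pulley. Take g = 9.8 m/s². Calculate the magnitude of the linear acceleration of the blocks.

I = ½MR² = (1/2)(3.37)(0.320)² = 0.1725 kg·m².
Heavier block: m₁g − T₁ = m₁a. Lighter block: T₂ − m₂g = m₂a.
Pulley: (T₁ − T₂)R = Iα = I(a/R), so T₁ − T₂ = (I/R²)a = (1/2)M_p a = 1.685·a.
Adding the three: (m₁ − m₂)g = (m₁ + m₂ + 1.685)a, so a = (3.09 − 0.622)(9.8)/(3.09 + 0.622 + 1.685) = 4.481 m/s².

a ≈ 4.48 m/s²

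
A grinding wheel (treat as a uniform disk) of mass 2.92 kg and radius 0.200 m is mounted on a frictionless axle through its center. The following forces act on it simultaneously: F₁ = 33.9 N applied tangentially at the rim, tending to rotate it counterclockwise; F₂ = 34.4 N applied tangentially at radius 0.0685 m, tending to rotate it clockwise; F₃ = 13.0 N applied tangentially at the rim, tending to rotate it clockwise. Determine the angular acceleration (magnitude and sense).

I = ½MR² = (1/2)(2.92)(0.200)² = 0.05840 kg·m².
Taking counterclockwise as positive: τ₁ = +(33.9)(0.200) = +6.780 N·m; τ₂ = −(34.4)(0.0685) = −2.356 N·m; τ₃ = −(13.0)(0.200) = −2.600 N·m.
Net torque τ = 1.824 N·m.
α = τ/I = 1.824/0.05840 = 31.23 rad/s².

α ≈ 31.2 rad/s², counterclockwise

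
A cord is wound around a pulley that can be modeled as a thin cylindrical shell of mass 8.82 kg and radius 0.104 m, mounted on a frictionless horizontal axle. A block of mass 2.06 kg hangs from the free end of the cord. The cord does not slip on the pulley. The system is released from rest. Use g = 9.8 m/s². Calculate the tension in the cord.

I = MR² = (8.82)(0.104)² = 0.09540 kg·m².
Block: mg − T = ma. Pulley: TR = Iα. No-slip: a = αR, so T = (I/R²)a = 8.820·a.
Then mg = (m + 8.820)a, so a = (2.06)(9.8)/(2.06 + 8.820) = 1.856 m/s².
T = 8.820·a = 16.37 N.

T ≈ 16.4 N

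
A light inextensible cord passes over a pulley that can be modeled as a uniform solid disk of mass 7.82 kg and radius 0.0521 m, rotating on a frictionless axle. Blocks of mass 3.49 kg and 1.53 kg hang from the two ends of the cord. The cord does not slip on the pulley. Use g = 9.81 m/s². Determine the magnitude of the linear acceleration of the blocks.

a ≈ 2.15 m/s²

I = ½MR² = (1/2)(7.82)(0.0521)² = 0.01061 kg·m².
Heavier block: m₁g − T₁ = m₁a. Lighter block: T₂ − m₂g = m₂a.
Pulley: (T₁ − T₂)R = Iα = I(a/R), so T₁ − T₂ = (I/R²)a = (1/2)M_p a = 3.910·a.
Adding the three: (m₁ − m₂)g = (m₁ + m₂ + 3.910)a, so a = (3.49 − 1.53)(9.81)/(3.49 + 1.53 + 3.910) = 2.153 m/s².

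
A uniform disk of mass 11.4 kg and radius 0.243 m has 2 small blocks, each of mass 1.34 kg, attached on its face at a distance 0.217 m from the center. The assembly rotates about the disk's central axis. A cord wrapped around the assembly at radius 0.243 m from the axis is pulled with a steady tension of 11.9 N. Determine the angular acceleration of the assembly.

α ≈ 6.25 rad/s²

I_disk = ½MR² = ½(11.4)(0.243)² = 0.3366 kg·m².
I_blocks = 2·m·r² = 2(1.34)(0.217)² = 0.1262 kg·m².
Total I = 0.4628 kg·m².
τ = F r = (11.9)(0.243) = 2.892 N·m.
α = τ/I = 2.892/0.4628 = 6.249 rad/s².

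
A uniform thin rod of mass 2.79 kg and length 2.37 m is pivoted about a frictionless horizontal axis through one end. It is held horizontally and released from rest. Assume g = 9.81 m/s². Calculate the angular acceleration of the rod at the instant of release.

About the pivot, I = (1/3)ML² = (1/3)(2.79)(2.37)² = 5.224 kg·m².
The weight acts at the center, a distance L/2 = 1.185 m from the pivot; τ = Mg(L/2) = 32.43 N·m.
α = τ/I = 32.43/5.224 = 6.209 rad/s².

α ≈ 6.21 rad/s²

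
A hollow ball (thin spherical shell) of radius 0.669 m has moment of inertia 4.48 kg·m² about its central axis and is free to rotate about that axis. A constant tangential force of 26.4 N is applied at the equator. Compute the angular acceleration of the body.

α ≈ 3.94 rad/s²

τ = F R = (26.4)(0.669) = 17.66 N·m.
Newton's second law for rotation, τ = Iα, gives α = τ/I = 17.66/4.480 = 3.942 rad/s².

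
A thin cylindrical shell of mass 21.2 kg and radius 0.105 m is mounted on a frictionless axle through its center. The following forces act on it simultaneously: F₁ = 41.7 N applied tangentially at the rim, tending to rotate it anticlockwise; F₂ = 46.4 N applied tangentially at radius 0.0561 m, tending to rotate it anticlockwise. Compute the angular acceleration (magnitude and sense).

α ≈ 29.9 rad/s², anticlockwise

I = MR² = (21.2)(0.105)² = 0.2337 kg·m².
Taking anticlockwise as positive: τ₁ = +(41.7)(0.105) = +4.378 N·m; τ₂ = +(46.4)(0.0561) = +2.603 N·m.
Net torque τ = 6.982 N·m.
α = τ/I = 6.982/0.2337 = 29.87 rad/s².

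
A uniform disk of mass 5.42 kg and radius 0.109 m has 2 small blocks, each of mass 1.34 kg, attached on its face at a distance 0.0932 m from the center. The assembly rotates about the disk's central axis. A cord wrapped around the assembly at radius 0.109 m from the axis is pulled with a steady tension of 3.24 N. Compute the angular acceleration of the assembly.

α ≈ 6.37 rad/s²

I_disk = ½MR² = ½(5.42)(0.109)² = 0.03220 kg·m².
I_blocks = 2·m·r² = 2(1.34)(0.0932)² = 0.02328 kg·m².
Total I = 0.05548 kg·m².
τ = F r = (3.24)(0.109) = 0.3532 N·m.
α = τ/I = 0.3532/0.05548 = 6.366 rad/s².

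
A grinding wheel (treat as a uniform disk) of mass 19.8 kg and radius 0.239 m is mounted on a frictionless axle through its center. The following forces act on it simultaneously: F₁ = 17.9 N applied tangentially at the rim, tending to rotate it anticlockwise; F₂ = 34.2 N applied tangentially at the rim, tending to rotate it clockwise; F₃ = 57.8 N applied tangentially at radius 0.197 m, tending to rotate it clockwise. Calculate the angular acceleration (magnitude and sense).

I = ½MR² = (1/2)(19.8)(0.239)² = 0.5655 kg·m².
Taking anticlockwise as positive: τ₁ = +(17.9)(0.239) = +4.278 N·m; τ₂ = −(34.2)(0.239) = −8.174 N·m; τ₃ = −(57.8)(0.197) = −11.39 N·m.
Net torque τ = -15.28 N·m.
α = τ/I = -15.28/0.5655 = -27.02 rad/s².

α ≈ 27.0 rad/s², clockwise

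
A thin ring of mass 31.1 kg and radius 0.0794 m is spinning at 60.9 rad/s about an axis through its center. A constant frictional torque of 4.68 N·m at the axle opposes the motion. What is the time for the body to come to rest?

I = MR² = (31.1)(0.0794)² = 0.1961 kg·m².
The net torque has magnitude 4.68 N·m, opposing ω.
|α| = τ/I = 4.680/0.1961 = 23.87 rad/s² (deceleration).
0 = ω₀ − |α|t ⇒ t = ω₀/|α| = 60.9/23.87 = 2.551 s.

t ≈ 2.55 s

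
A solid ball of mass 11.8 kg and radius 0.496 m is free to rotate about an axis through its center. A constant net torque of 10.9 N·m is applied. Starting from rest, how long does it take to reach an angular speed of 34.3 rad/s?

t ≈ 3.65 s

I = (2/5)MR² = (2/5)(11.8)(0.496)² = 1.161 kg·m².
α = τ/I = 10.9/1.161 = 9.387 rad/s².
ω = αt ⇒ t = ω/α = 34.3/9.387 = 3.654 s.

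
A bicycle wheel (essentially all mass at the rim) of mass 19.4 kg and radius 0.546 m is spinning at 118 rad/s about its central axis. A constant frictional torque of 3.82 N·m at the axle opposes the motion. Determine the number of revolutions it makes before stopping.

≈ 1680 revolutions

I = MR² = (19.4)(0.546)² = 5.783 kg·m².
The net torque has magnitude 3.82 N·m, opposing ω.
|α| = τ/I = 3.820/5.783 = 0.6605 rad/s² (deceleration).
ω² = ω₀² − 2|α|θ with ω = 0 ⇒ θ = ω₀²/(2|α|) = 10540 rad = 1678 rev.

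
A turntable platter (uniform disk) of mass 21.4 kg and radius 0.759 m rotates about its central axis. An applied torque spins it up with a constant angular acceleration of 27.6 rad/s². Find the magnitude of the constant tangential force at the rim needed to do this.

I = ½MR² = (1/2)(21.4)(0.759)² = 6.164 kg·m².
The required torque is τ = Iα = (6.164)(27.60) = 170.1 N·m.
A tangential force at the rim gives τ = FR, so F = τ/R = 170.1/0.759 = 224.1 N.

F ≈ 224 N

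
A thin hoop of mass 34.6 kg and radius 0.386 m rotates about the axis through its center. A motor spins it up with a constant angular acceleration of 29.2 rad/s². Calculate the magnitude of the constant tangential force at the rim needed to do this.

F ≈ 390 N

I = MR² = (34.6)(0.386)² = 5.155 kg·m².
The required torque is τ = Iα = (5.155)(29.20) = 150.5 N·m.
A tangential force at the rim gives τ = FR, so F = τ/R = 150.5/0.386 = 390.0 N.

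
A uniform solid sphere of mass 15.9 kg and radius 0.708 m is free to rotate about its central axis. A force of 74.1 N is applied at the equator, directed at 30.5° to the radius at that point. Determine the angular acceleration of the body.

α ≈ 8.35 rad/s²

I = (2/5)MR² = (2/5)(15.9)(0.708)² = 3.188 kg·m².
Only the tangential component produces torque: τ = F R sinθ = (74.1)(0.708) sin 30.5° = 26.63 N·m.
From τ = Iα: α = 26.63/3.188 = 8.352 rad/s².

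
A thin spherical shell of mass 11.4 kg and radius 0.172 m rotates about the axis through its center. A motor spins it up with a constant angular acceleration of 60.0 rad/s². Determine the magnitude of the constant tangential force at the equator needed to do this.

F ≈ 78.4 N

I = (2/3)MR² = (2/3)(11.4)(0.172)² = 0.2248 kg·m².
The required torque is τ = Iα = (0.2248)(60.00) = 13.49 N·m.
A tangential force at the equator gives τ = FR, so F = τ/R = 13.49/0.172 = 78.43 N.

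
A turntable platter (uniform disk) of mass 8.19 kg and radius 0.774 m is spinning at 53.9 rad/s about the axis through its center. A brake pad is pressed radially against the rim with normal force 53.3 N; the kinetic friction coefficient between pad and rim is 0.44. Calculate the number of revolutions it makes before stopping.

I = ½MR² = (1/2)(8.19)(0.774)² = 2.453 kg·m².
Friction force f = μN = (0.44)(53.3) = 23.45 N at the rim; torque magnitude τ = fR = 18.15 N·m, opposing ω.
|α| = τ/I = 18.15/2.453 = 7.399 rad/s² (deceleration).
ω² = ω₀² − 2|α|θ with ω = 0 ⇒ θ = ω₀²/(2|α|) = 196.3 rad = 31.25 rev.

≈ 31.2 revolutions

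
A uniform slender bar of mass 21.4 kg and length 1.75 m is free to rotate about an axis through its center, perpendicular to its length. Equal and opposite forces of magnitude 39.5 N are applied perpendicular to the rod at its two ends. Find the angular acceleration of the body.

α ≈ 12.7 rad/s²

I = (1/12)ML² = (1/12)(21.4)(1.75)² = 5.461 kg·m².
The couple gives τ = F·(L/2) + F·(L/2) = F L = (39.5)(1.75) = 69.12 N·m.
Newton's second law for rotation, τ = Iα, gives α = τ/I = 69.12/5.461 = 12.66 rad/s².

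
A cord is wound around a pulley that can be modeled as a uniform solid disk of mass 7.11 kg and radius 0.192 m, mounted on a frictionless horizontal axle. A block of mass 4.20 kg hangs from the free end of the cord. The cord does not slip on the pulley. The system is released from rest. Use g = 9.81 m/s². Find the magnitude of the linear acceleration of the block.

a ≈ 5.31 m/s²

I = ½MR² = (1/2)(7.11)(0.192)² = 0.1311 kg·m².
Block: mg − T = ma. Pulley: TR = Iα. No-slip: a = αR, so T = (I/R²)a = 3.555·a.
Then mg = (m + 3.555)a, so a = (4.20)(9.81)/(4.20 + 3.555) = 5.313 m/s².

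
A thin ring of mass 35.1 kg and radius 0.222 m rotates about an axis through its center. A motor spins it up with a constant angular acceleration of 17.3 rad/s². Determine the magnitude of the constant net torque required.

I = MR² = (35.1)(0.222)² = 1.730 kg·m².
τ = Iα = (1.730)(17.30) = 29.93 N·m.

τ ≈ 29.9 N·m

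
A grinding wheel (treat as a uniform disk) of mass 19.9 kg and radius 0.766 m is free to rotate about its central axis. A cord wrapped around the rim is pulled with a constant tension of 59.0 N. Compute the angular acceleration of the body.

α ≈ 7.74 rad/s²

I = ½MR² = (1/2)(19.9)(0.766)² = 5.838 kg·m².
τ = F R = (59.0)(0.766) = 45.19 N·m.
From τ = Iα: α = 45.19/5.838 = 7.741 rad/s².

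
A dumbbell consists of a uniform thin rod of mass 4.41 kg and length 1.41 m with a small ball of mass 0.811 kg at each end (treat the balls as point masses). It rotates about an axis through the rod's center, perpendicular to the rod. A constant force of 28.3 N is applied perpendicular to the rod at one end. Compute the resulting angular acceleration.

I_rod = (1/12)ML² = (1/12)(4.41)(1.41)² = 0.7306 kg·m².
I_balls = 2·m·(L/2)² = 2(0.811)(0.7050)² = 0.8062 kg·m².
Total I = 1.537 kg·m².
τ = F·(L/2) = (28.3)(0.705) = 19.95 N·m.
α = τ/I = 19.95/1.537 = 12.98 rad/s².

α ≈ 13.0 rad/s²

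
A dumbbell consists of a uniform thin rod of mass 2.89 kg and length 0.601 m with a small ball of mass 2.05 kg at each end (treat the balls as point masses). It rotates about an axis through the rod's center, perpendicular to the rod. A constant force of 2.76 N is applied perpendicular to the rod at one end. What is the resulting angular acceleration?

α ≈ 1.81 rad/s²

I_rod = (1/12)ML² = (1/12)(2.89)(0.601)² = 0.08699 kg·m².
I_balls = 2·m·(L/2)² = 2(2.05)(0.3005)² = 0.3702 kg·m².
Total I = 0.4572 kg·m².
τ = F·(L/2) = (2.76)(0.300) = 0.8294 N·m.
α = τ/I = 0.8294/0.4572 = 1.814 rad/s².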